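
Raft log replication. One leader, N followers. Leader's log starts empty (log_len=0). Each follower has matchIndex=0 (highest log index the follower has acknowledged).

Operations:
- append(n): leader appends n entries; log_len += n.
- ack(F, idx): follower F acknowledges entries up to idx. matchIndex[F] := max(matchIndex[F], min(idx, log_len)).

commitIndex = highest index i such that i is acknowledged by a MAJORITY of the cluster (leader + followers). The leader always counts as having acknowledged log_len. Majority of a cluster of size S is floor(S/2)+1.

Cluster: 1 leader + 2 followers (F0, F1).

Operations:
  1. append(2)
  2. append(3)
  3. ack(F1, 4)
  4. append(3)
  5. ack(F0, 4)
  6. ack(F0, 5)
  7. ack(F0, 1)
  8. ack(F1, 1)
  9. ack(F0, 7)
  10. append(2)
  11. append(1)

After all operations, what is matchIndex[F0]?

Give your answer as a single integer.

Answer: 7

Derivation:
Op 1: append 2 -> log_len=2
Op 2: append 3 -> log_len=5
Op 3: F1 acks idx 4 -> match: F0=0 F1=4; commitIndex=4
Op 4: append 3 -> log_len=8
Op 5: F0 acks idx 4 -> match: F0=4 F1=4; commitIndex=4
Op 6: F0 acks idx 5 -> match: F0=5 F1=4; commitIndex=5
Op 7: F0 acks idx 1 -> match: F0=5 F1=4; commitIndex=5
Op 8: F1 acks idx 1 -> match: F0=5 F1=4; commitIndex=5
Op 9: F0 acks idx 7 -> match: F0=7 F1=4; commitIndex=7
Op 10: append 2 -> log_len=10
Op 11: append 1 -> log_len=11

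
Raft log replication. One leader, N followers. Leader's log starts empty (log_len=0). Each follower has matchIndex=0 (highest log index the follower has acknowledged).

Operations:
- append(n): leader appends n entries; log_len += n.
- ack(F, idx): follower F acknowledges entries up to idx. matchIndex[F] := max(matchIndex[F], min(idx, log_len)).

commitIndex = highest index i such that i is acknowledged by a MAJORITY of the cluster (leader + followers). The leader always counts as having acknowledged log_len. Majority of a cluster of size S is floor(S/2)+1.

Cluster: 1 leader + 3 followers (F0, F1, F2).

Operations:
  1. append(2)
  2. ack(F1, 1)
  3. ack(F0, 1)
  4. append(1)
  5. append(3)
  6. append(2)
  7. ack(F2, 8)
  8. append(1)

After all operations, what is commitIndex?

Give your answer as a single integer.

Op 1: append 2 -> log_len=2
Op 2: F1 acks idx 1 -> match: F0=0 F1=1 F2=0; commitIndex=0
Op 3: F0 acks idx 1 -> match: F0=1 F1=1 F2=0; commitIndex=1
Op 4: append 1 -> log_len=3
Op 5: append 3 -> log_len=6
Op 6: append 2 -> log_len=8
Op 7: F2 acks idx 8 -> match: F0=1 F1=1 F2=8; commitIndex=1
Op 8: append 1 -> log_len=9

Answer: 1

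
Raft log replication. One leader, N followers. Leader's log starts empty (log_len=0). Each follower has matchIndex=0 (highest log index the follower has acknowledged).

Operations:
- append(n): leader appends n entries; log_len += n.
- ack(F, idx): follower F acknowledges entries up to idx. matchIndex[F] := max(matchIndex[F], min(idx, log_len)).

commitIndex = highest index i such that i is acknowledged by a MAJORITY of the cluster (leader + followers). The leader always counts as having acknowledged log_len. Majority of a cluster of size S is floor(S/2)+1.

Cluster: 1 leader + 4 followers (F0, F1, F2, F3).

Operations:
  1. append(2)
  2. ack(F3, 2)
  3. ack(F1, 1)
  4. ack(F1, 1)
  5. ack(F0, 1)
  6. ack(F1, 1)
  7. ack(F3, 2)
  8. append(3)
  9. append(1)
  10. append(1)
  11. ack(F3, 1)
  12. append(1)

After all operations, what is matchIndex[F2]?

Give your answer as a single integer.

Answer: 0

Derivation:
Op 1: append 2 -> log_len=2
Op 2: F3 acks idx 2 -> match: F0=0 F1=0 F2=0 F3=2; commitIndex=0
Op 3: F1 acks idx 1 -> match: F0=0 F1=1 F2=0 F3=2; commitIndex=1
Op 4: F1 acks idx 1 -> match: F0=0 F1=1 F2=0 F3=2; commitIndex=1
Op 5: F0 acks idx 1 -> match: F0=1 F1=1 F2=0 F3=2; commitIndex=1
Op 6: F1 acks idx 1 -> match: F0=1 F1=1 F2=0 F3=2; commitIndex=1
Op 7: F3 acks idx 2 -> match: F0=1 F1=1 F2=0 F3=2; commitIndex=1
Op 8: append 3 -> log_len=5
Op 9: append 1 -> log_len=6
Op 10: append 1 -> log_len=7
Op 11: F3 acks idx 1 -> match: F0=1 F1=1 F2=0 F3=2; commitIndex=1
Op 12: append 1 -> log_len=8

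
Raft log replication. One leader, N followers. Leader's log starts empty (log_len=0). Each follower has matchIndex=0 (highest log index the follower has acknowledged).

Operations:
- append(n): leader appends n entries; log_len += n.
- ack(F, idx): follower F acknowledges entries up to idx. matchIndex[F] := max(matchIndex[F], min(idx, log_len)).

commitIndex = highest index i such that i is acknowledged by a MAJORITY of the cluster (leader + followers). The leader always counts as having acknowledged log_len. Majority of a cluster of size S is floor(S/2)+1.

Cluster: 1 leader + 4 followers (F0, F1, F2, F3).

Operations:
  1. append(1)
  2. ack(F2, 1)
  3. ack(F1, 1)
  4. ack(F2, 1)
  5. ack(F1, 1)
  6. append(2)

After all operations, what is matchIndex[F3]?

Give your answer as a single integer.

Answer: 0

Derivation:
Op 1: append 1 -> log_len=1
Op 2: F2 acks idx 1 -> match: F0=0 F1=0 F2=1 F3=0; commitIndex=0
Op 3: F1 acks idx 1 -> match: F0=0 F1=1 F2=1 F3=0; commitIndex=1
Op 4: F2 acks idx 1 -> match: F0=0 F1=1 F2=1 F3=0; commitIndex=1
Op 5: F1 acks idx 1 -> match: F0=0 F1=1 F2=1 F3=0; commitIndex=1
Op 6: append 2 -> log_len=3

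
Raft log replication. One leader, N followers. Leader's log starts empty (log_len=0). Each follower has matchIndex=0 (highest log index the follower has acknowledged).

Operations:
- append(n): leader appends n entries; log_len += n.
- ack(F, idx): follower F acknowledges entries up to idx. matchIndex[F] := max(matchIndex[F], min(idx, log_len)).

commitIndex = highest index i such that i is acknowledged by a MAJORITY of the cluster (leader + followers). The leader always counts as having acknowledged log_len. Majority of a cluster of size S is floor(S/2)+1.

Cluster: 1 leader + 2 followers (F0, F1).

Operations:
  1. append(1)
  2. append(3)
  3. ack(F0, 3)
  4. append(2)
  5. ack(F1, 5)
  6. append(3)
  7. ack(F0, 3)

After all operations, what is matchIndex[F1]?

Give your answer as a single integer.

Answer: 5

Derivation:
Op 1: append 1 -> log_len=1
Op 2: append 3 -> log_len=4
Op 3: F0 acks idx 3 -> match: F0=3 F1=0; commitIndex=3
Op 4: append 2 -> log_len=6
Op 5: F1 acks idx 5 -> match: F0=3 F1=5; commitIndex=5
Op 6: append 3 -> log_len=9
Op 7: F0 acks idx 3 -> match: F0=3 F1=5; commitIndex=5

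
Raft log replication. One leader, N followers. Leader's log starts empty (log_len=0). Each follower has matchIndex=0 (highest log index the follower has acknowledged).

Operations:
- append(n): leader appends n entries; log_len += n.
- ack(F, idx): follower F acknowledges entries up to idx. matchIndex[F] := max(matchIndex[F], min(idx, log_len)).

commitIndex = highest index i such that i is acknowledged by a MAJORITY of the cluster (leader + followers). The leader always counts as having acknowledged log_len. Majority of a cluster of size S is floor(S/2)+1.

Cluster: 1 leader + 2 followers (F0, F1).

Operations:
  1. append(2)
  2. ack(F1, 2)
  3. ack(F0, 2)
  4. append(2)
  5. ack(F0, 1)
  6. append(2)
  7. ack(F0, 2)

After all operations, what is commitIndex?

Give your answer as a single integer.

Answer: 2

Derivation:
Op 1: append 2 -> log_len=2
Op 2: F1 acks idx 2 -> match: F0=0 F1=2; commitIndex=2
Op 3: F0 acks idx 2 -> match: F0=2 F1=2; commitIndex=2
Op 4: append 2 -> log_len=4
Op 5: F0 acks idx 1 -> match: F0=2 F1=2; commitIndex=2
Op 6: append 2 -> log_len=6
Op 7: F0 acks idx 2 -> match: F0=2 F1=2; commitIndex=2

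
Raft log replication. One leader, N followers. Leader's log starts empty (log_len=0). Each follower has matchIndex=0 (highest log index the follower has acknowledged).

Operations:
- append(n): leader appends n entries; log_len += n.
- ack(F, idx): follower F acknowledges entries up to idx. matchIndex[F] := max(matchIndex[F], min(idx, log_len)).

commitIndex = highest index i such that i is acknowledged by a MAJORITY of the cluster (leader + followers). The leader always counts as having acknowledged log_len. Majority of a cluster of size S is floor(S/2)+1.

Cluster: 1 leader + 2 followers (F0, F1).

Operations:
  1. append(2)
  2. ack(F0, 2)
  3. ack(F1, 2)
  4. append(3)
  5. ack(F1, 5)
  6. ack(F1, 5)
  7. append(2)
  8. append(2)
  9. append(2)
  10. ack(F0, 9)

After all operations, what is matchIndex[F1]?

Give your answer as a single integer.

Op 1: append 2 -> log_len=2
Op 2: F0 acks idx 2 -> match: F0=2 F1=0; commitIndex=2
Op 3: F1 acks idx 2 -> match: F0=2 F1=2; commitIndex=2
Op 4: append 3 -> log_len=5
Op 5: F1 acks idx 5 -> match: F0=2 F1=5; commitIndex=5
Op 6: F1 acks idx 5 -> match: F0=2 F1=5; commitIndex=5
Op 7: append 2 -> log_len=7
Op 8: append 2 -> log_len=9
Op 9: append 2 -> log_len=11
Op 10: F0 acks idx 9 -> match: F0=9 F1=5; commitIndex=9

Answer: 5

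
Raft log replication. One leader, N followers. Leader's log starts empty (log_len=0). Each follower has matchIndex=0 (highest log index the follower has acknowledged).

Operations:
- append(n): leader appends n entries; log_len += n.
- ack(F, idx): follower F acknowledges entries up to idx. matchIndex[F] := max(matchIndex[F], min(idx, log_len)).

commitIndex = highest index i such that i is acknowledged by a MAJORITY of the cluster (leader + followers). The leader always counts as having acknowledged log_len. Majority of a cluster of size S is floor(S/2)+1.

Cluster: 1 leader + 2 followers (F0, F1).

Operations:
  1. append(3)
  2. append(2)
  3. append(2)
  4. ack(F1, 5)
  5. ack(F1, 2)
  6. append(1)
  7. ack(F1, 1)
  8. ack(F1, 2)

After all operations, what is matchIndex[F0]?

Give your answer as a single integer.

Op 1: append 3 -> log_len=3
Op 2: append 2 -> log_len=5
Op 3: append 2 -> log_len=7
Op 4: F1 acks idx 5 -> match: F0=0 F1=5; commitIndex=5
Op 5: F1 acks idx 2 -> match: F0=0 F1=5; commitIndex=5
Op 6: append 1 -> log_len=8
Op 7: F1 acks idx 1 -> match: F0=0 F1=5; commitIndex=5
Op 8: F1 acks idx 2 -> match: F0=0 F1=5; commitIndex=5

Answer: 0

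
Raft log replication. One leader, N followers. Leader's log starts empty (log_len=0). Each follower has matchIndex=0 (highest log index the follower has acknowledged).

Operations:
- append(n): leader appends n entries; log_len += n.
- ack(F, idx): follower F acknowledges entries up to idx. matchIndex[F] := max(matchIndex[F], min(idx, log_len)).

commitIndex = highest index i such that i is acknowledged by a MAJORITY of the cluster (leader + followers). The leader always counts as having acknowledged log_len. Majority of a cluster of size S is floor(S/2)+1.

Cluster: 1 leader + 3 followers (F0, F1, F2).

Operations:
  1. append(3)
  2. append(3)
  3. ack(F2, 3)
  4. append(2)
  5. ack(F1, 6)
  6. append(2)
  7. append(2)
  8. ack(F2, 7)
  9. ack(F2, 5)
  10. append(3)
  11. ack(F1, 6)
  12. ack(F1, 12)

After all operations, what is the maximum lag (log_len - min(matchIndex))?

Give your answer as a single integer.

Answer: 15

Derivation:
Op 1: append 3 -> log_len=3
Op 2: append 3 -> log_len=6
Op 3: F2 acks idx 3 -> match: F0=0 F1=0 F2=3; commitIndex=0
Op 4: append 2 -> log_len=8
Op 5: F1 acks idx 6 -> match: F0=0 F1=6 F2=3; commitIndex=3
Op 6: append 2 -> log_len=10
Op 7: append 2 -> log_len=12
Op 8: F2 acks idx 7 -> match: F0=0 F1=6 F2=7; commitIndex=6
Op 9: F2 acks idx 5 -> match: F0=0 F1=6 F2=7; commitIndex=6
Op 10: append 3 -> log_len=15
Op 11: F1 acks idx 6 -> match: F0=0 F1=6 F2=7; commitIndex=6
Op 12: F1 acks idx 12 -> match: F0=0 F1=12 F2=7; commitIndex=7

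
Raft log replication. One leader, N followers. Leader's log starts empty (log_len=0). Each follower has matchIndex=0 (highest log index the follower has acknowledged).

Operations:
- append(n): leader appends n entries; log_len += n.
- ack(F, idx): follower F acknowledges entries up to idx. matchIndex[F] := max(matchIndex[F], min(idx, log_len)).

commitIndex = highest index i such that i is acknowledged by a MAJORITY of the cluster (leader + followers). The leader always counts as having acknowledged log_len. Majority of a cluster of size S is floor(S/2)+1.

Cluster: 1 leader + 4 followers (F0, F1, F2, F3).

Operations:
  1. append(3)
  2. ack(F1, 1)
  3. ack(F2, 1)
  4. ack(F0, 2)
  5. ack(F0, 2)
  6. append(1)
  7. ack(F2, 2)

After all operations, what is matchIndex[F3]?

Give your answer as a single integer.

Answer: 0

Derivation:
Op 1: append 3 -> log_len=3
Op 2: F1 acks idx 1 -> match: F0=0 F1=1 F2=0 F3=0; commitIndex=0
Op 3: F2 acks idx 1 -> match: F0=0 F1=1 F2=1 F3=0; commitIndex=1
Op 4: F0 acks idx 2 -> match: F0=2 F1=1 F2=1 F3=0; commitIndex=1
Op 5: F0 acks idx 2 -> match: F0=2 F1=1 F2=1 F3=0; commitIndex=1
Op 6: append 1 -> log_len=4
Op 7: F2 acks idx 2 -> match: F0=2 F1=1 F2=2 F3=0; commitIndex=2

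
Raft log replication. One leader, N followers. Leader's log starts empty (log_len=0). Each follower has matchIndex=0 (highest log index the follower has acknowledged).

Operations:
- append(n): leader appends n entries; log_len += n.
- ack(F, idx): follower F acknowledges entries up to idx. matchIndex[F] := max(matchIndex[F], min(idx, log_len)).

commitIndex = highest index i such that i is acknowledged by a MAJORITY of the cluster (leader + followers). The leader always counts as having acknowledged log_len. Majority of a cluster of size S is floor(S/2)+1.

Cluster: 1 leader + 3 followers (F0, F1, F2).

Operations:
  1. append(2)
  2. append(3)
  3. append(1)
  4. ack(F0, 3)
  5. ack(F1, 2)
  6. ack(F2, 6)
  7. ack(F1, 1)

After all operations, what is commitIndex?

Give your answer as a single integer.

Answer: 3

Derivation:
Op 1: append 2 -> log_len=2
Op 2: append 3 -> log_len=5
Op 3: append 1 -> log_len=6
Op 4: F0 acks idx 3 -> match: F0=3 F1=0 F2=0; commitIndex=0
Op 5: F1 acks idx 2 -> match: F0=3 F1=2 F2=0; commitIndex=2
Op 6: F2 acks idx 6 -> match: F0=3 F1=2 F2=6; commitIndex=3
Op 7: F1 acks idx 1 -> match: F0=3 F1=2 F2=6; commitIndex=3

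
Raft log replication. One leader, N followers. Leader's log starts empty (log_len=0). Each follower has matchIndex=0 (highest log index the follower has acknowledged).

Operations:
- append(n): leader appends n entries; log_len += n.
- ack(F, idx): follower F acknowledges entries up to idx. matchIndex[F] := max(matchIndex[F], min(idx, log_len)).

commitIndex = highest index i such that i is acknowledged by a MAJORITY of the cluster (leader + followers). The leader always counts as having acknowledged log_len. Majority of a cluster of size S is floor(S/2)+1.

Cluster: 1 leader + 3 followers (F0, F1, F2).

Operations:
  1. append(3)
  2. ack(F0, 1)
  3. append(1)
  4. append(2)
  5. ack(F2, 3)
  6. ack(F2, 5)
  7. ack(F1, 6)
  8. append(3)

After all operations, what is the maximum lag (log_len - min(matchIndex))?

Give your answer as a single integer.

Answer: 8

Derivation:
Op 1: append 3 -> log_len=3
Op 2: F0 acks idx 1 -> match: F0=1 F1=0 F2=0; commitIndex=0
Op 3: append 1 -> log_len=4
Op 4: append 2 -> log_len=6
Op 5: F2 acks idx 3 -> match: F0=1 F1=0 F2=3; commitIndex=1
Op 6: F2 acks idx 5 -> match: F0=1 F1=0 F2=5; commitIndex=1
Op 7: F1 acks idx 6 -> match: F0=1 F1=6 F2=5; commitIndex=5
Op 8: append 3 -> log_len=9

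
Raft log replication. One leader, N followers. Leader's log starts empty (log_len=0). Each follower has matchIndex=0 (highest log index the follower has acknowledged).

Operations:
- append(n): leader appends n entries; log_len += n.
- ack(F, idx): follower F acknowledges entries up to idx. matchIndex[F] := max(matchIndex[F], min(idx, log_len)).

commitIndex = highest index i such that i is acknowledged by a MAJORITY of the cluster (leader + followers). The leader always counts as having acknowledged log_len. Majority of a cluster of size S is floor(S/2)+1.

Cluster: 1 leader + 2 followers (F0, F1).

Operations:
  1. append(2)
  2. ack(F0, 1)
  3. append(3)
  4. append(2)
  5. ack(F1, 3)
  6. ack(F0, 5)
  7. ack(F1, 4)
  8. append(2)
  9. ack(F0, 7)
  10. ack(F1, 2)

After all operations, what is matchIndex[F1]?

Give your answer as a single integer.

Answer: 4

Derivation:
Op 1: append 2 -> log_len=2
Op 2: F0 acks idx 1 -> match: F0=1 F1=0; commitIndex=1
Op 3: append 3 -> log_len=5
Op 4: append 2 -> log_len=7
Op 5: F1 acks idx 3 -> match: F0=1 F1=3; commitIndex=3
Op 6: F0 acks idx 5 -> match: F0=5 F1=3; commitIndex=5
Op 7: F1 acks idx 4 -> match: F0=5 F1=4; commitIndex=5
Op 8: append 2 -> log_len=9
Op 9: F0 acks idx 7 -> match: F0=7 F1=4; commitIndex=7
Op 10: F1 acks idx 2 -> match: F0=7 F1=4; commitIndex=7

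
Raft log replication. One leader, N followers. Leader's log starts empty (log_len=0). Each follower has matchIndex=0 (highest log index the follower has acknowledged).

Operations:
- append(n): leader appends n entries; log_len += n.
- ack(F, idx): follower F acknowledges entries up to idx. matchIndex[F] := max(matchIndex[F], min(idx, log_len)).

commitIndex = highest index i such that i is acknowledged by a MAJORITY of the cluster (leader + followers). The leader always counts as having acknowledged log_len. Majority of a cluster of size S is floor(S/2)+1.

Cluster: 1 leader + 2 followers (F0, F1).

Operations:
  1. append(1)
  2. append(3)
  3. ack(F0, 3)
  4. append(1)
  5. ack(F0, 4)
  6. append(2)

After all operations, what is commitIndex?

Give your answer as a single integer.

Op 1: append 1 -> log_len=1
Op 2: append 3 -> log_len=4
Op 3: F0 acks idx 3 -> match: F0=3 F1=0; commitIndex=3
Op 4: append 1 -> log_len=5
Op 5: F0 acks idx 4 -> match: F0=4 F1=0; commitIndex=4
Op 6: append 2 -> log_len=7

Answer: 4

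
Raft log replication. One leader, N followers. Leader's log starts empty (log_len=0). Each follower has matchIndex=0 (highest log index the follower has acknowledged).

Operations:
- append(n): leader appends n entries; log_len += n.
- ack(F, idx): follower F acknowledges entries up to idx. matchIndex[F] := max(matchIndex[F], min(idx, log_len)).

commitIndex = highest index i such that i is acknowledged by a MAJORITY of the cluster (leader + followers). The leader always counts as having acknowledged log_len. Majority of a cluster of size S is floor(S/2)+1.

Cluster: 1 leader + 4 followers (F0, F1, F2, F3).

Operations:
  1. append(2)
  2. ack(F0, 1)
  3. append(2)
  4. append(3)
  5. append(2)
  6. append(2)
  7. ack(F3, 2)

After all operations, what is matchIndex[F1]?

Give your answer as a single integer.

Op 1: append 2 -> log_len=2
Op 2: F0 acks idx 1 -> match: F0=1 F1=0 F2=0 F3=0; commitIndex=0
Op 3: append 2 -> log_len=4
Op 4: append 3 -> log_len=7
Op 5: append 2 -> log_len=9
Op 6: append 2 -> log_len=11
Op 7: F3 acks idx 2 -> match: F0=1 F1=0 F2=0 F3=2; commitIndex=1

Answer: 0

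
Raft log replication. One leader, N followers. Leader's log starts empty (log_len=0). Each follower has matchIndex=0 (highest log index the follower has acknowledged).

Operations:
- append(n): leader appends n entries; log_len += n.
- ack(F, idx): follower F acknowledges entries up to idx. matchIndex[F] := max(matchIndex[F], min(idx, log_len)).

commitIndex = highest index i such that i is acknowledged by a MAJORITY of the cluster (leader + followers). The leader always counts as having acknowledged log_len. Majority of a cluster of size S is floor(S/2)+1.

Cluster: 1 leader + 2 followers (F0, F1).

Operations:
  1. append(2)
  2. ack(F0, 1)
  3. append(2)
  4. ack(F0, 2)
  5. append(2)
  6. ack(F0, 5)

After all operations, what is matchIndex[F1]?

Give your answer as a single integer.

Op 1: append 2 -> log_len=2
Op 2: F0 acks idx 1 -> match: F0=1 F1=0; commitIndex=1
Op 3: append 2 -> log_len=4
Op 4: F0 acks idx 2 -> match: F0=2 F1=0; commitIndex=2
Op 5: append 2 -> log_len=6
Op 6: F0 acks idx 5 -> match: F0=5 F1=0; commitIndex=5

Answer: 0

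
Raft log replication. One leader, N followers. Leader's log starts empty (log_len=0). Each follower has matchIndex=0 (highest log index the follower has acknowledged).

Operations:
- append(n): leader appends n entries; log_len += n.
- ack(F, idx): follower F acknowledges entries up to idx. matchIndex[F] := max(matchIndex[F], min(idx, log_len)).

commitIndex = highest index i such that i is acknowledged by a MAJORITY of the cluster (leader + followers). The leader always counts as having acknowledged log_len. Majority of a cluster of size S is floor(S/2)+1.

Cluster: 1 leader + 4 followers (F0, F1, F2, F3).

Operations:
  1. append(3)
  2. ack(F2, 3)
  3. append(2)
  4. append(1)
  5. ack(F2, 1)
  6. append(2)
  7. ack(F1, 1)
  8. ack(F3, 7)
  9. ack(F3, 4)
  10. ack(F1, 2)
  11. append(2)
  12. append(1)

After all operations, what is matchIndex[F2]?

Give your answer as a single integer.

Op 1: append 3 -> log_len=3
Op 2: F2 acks idx 3 -> match: F0=0 F1=0 F2=3 F3=0; commitIndex=0
Op 3: append 2 -> log_len=5
Op 4: append 1 -> log_len=6
Op 5: F2 acks idx 1 -> match: F0=0 F1=0 F2=3 F3=0; commitIndex=0
Op 6: append 2 -> log_len=8
Op 7: F1 acks idx 1 -> match: F0=0 F1=1 F2=3 F3=0; commitIndex=1
Op 8: F3 acks idx 7 -> match: F0=0 F1=1 F2=3 F3=7; commitIndex=3
Op 9: F3 acks idx 4 -> match: F0=0 F1=1 F2=3 F3=7; commitIndex=3
Op 10: F1 acks idx 2 -> match: F0=0 F1=2 F2=3 F3=7; commitIndex=3
Op 11: append 2 -> log_len=10
Op 12: append 1 -> log_len=11

Answer: 3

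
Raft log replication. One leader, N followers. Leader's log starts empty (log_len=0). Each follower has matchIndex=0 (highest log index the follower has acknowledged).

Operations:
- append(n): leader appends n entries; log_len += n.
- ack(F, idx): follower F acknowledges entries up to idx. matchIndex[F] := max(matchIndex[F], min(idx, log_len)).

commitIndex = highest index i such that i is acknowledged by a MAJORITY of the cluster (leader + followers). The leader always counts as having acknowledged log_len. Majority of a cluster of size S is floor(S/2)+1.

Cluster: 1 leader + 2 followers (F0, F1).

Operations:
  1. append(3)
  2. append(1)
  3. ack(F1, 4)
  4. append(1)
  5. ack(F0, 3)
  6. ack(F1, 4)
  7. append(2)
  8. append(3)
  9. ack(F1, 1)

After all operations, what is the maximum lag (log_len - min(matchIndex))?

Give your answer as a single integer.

Op 1: append 3 -> log_len=3
Op 2: append 1 -> log_len=4
Op 3: F1 acks idx 4 -> match: F0=0 F1=4; commitIndex=4
Op 4: append 1 -> log_len=5
Op 5: F0 acks idx 3 -> match: F0=3 F1=4; commitIndex=4
Op 6: F1 acks idx 4 -> match: F0=3 F1=4; commitIndex=4
Op 7: append 2 -> log_len=7
Op 8: append 3 -> log_len=10
Op 9: F1 acks idx 1 -> match: F0=3 F1=4; commitIndex=4

Answer: 7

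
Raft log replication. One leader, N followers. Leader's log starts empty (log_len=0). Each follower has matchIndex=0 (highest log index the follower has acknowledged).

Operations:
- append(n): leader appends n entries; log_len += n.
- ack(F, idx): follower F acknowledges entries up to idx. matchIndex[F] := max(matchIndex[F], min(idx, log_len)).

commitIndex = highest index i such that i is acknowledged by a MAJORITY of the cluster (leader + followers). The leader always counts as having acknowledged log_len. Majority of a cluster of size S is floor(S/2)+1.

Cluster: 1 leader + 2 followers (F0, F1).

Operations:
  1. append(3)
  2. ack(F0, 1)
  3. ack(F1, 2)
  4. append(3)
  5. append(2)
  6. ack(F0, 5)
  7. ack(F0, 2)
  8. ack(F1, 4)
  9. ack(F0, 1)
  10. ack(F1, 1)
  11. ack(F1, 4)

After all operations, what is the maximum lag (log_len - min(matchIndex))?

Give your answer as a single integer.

Op 1: append 3 -> log_len=3
Op 2: F0 acks idx 1 -> match: F0=1 F1=0; commitIndex=1
Op 3: F1 acks idx 2 -> match: F0=1 F1=2; commitIndex=2
Op 4: append 3 -> log_len=6
Op 5: append 2 -> log_len=8
Op 6: F0 acks idx 5 -> match: F0=5 F1=2; commitIndex=5
Op 7: F0 acks idx 2 -> match: F0=5 F1=2; commitIndex=5
Op 8: F1 acks idx 4 -> match: F0=5 F1=4; commitIndex=5
Op 9: F0 acks idx 1 -> match: F0=5 F1=4; commitIndex=5
Op 10: F1 acks idx 1 -> match: F0=5 F1=4; commitIndex=5
Op 11: F1 acks idx 4 -> match: F0=5 F1=4; commitIndex=5

Answer: 4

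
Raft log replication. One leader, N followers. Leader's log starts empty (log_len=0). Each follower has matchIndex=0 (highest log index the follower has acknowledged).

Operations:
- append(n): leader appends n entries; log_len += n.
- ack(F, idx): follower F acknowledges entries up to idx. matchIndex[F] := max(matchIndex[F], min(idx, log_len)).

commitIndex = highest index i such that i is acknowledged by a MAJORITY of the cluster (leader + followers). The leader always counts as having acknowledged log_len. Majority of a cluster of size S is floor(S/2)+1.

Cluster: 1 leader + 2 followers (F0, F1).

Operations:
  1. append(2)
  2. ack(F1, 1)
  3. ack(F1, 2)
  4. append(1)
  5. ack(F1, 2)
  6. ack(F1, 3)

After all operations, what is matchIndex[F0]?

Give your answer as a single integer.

Op 1: append 2 -> log_len=2
Op 2: F1 acks idx 1 -> match: F0=0 F1=1; commitIndex=1
Op 3: F1 acks idx 2 -> match: F0=0 F1=2; commitIndex=2
Op 4: append 1 -> log_len=3
Op 5: F1 acks idx 2 -> match: F0=0 F1=2; commitIndex=2
Op 6: F1 acks idx 3 -> match: F0=0 F1=3; commitIndex=3

Answer: 0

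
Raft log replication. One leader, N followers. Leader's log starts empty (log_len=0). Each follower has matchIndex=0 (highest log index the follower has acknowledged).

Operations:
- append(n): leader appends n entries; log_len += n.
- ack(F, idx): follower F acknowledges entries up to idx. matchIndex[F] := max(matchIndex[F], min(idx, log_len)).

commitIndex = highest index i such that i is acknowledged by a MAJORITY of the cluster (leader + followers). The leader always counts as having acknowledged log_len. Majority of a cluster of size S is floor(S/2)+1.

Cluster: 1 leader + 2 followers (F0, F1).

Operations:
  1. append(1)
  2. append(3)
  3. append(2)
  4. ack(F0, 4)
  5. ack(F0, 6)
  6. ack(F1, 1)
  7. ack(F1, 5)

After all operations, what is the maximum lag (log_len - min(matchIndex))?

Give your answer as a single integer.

Op 1: append 1 -> log_len=1
Op 2: append 3 -> log_len=4
Op 3: append 2 -> log_len=6
Op 4: F0 acks idx 4 -> match: F0=4 F1=0; commitIndex=4
Op 5: F0 acks idx 6 -> match: F0=6 F1=0; commitIndex=6
Op 6: F1 acks idx 1 -> match: F0=6 F1=1; commitIndex=6
Op 7: F1 acks idx 5 -> match: F0=6 F1=5; commitIndex=6

Answer: 1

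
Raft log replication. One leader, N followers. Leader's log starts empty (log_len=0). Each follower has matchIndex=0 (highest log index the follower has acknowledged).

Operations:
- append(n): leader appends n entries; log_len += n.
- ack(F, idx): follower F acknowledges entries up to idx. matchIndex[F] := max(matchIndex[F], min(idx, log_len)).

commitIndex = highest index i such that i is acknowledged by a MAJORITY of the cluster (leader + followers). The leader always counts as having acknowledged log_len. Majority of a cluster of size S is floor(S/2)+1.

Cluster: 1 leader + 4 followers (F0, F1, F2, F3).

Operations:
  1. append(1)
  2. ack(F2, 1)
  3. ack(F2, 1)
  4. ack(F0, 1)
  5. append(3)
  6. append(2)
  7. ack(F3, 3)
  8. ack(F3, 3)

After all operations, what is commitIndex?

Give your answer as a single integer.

Answer: 1

Derivation:
Op 1: append 1 -> log_len=1
Op 2: F2 acks idx 1 -> match: F0=0 F1=0 F2=1 F3=0; commitIndex=0
Op 3: F2 acks idx 1 -> match: F0=0 F1=0 F2=1 F3=0; commitIndex=0
Op 4: F0 acks idx 1 -> match: F0=1 F1=0 F2=1 F3=0; commitIndex=1
Op 5: append 3 -> log_len=4
Op 6: append 2 -> log_len=6
Op 7: F3 acks idx 3 -> match: F0=1 F1=0 F2=1 F3=3; commitIndex=1
Op 8: F3 acks idx 3 -> match: F0=1 F1=0 F2=1 F3=3; commitIndex=1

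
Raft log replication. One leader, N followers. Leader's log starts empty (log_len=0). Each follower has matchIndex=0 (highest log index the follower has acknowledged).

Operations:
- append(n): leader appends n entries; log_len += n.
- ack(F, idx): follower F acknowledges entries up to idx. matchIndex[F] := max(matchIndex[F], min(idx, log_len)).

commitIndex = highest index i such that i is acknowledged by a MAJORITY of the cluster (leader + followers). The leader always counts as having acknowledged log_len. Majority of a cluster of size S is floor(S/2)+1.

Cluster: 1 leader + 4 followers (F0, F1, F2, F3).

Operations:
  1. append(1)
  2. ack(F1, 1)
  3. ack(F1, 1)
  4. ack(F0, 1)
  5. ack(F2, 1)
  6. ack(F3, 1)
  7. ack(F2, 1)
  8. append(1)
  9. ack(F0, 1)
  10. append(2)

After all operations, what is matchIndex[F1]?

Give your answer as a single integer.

Answer: 1

Derivation:
Op 1: append 1 -> log_len=1
Op 2: F1 acks idx 1 -> match: F0=0 F1=1 F2=0 F3=0; commitIndex=0
Op 3: F1 acks idx 1 -> match: F0=0 F1=1 F2=0 F3=0; commitIndex=0
Op 4: F0 acks idx 1 -> match: F0=1 F1=1 F2=0 F3=0; commitIndex=1
Op 5: F2 acks idx 1 -> match: F0=1 F1=1 F2=1 F3=0; commitIndex=1
Op 6: F3 acks idx 1 -> match: F0=1 F1=1 F2=1 F3=1; commitIndex=1
Op 7: F2 acks idx 1 -> match: F0=1 F1=1 F2=1 F3=1; commitIndex=1
Op 8: append 1 -> log_len=2
Op 9: F0 acks idx 1 -> match: F0=1 F1=1 F2=1 F3=1; commitIndex=1
Op 10: append 2 -> log_len=4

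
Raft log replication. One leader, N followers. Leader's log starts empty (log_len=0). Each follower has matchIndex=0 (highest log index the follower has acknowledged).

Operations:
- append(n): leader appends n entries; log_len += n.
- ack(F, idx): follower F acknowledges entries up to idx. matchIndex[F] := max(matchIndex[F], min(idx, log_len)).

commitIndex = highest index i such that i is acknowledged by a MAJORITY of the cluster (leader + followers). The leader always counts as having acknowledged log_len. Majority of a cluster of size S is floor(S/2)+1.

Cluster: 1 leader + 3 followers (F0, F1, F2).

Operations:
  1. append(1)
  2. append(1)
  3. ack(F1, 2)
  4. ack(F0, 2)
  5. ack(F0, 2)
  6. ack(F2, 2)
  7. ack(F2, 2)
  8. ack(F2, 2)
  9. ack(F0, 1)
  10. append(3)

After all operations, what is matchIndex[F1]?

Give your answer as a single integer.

Answer: 2

Derivation:
Op 1: append 1 -> log_len=1
Op 2: append 1 -> log_len=2
Op 3: F1 acks idx 2 -> match: F0=0 F1=2 F2=0; commitIndex=0
Op 4: F0 acks idx 2 -> match: F0=2 F1=2 F2=0; commitIndex=2
Op 5: F0 acks idx 2 -> match: F0=2 F1=2 F2=0; commitIndex=2
Op 6: F2 acks idx 2 -> match: F0=2 F1=2 F2=2; commitIndex=2
Op 7: F2 acks idx 2 -> match: F0=2 F1=2 F2=2; commitIndex=2
Op 8: F2 acks idx 2 -> match: F0=2 F1=2 F2=2; commitIndex=2
Op 9: F0 acks idx 1 -> match: F0=2 F1=2 F2=2; commitIndex=2
Op 10: append 3 -> log_len=5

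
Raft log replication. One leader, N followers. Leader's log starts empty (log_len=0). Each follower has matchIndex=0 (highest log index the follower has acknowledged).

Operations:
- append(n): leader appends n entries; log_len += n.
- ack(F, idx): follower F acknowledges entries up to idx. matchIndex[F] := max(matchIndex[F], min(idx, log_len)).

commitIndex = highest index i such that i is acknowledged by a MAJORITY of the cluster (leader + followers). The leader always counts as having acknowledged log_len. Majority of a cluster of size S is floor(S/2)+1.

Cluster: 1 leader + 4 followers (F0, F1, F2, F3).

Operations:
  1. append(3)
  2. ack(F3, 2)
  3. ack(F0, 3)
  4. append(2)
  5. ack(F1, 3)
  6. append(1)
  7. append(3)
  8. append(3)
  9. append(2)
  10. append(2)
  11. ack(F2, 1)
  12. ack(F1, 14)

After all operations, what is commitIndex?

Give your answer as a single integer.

Answer: 3

Derivation:
Op 1: append 3 -> log_len=3
Op 2: F3 acks idx 2 -> match: F0=0 F1=0 F2=0 F3=2; commitIndex=0
Op 3: F0 acks idx 3 -> match: F0=3 F1=0 F2=0 F3=2; commitIndex=2
Op 4: append 2 -> log_len=5
Op 5: F1 acks idx 3 -> match: F0=3 F1=3 F2=0 F3=2; commitIndex=3
Op 6: append 1 -> log_len=6
Op 7: append 3 -> log_len=9
Op 8: append 3 -> log_len=12
Op 9: append 2 -> log_len=14
Op 10: append 2 -> log_len=16
Op 11: F2 acks idx 1 -> match: F0=3 F1=3 F2=1 F3=2; commitIndex=3
Op 12: F1 acks idx 14 -> match: F0=3 F1=14 F2=1 F3=2; commitIndex=3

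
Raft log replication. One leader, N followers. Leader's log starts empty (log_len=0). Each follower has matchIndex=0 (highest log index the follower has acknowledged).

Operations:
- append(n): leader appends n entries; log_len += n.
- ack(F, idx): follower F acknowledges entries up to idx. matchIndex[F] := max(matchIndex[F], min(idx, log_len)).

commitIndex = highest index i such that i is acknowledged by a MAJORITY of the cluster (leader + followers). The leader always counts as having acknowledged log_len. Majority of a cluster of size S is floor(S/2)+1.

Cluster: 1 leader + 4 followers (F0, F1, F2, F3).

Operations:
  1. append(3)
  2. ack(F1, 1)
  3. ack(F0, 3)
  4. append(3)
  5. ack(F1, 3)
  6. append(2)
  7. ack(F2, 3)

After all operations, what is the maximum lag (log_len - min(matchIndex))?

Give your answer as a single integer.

Op 1: append 3 -> log_len=3
Op 2: F1 acks idx 1 -> match: F0=0 F1=1 F2=0 F3=0; commitIndex=0
Op 3: F0 acks idx 3 -> match: F0=3 F1=1 F2=0 F3=0; commitIndex=1
Op 4: append 3 -> log_len=6
Op 5: F1 acks idx 3 -> match: F0=3 F1=3 F2=0 F3=0; commitIndex=3
Op 6: append 2 -> log_len=8
Op 7: F2 acks idx 3 -> match: F0=3 F1=3 F2=3 F3=0; commitIndex=3

Answer: 8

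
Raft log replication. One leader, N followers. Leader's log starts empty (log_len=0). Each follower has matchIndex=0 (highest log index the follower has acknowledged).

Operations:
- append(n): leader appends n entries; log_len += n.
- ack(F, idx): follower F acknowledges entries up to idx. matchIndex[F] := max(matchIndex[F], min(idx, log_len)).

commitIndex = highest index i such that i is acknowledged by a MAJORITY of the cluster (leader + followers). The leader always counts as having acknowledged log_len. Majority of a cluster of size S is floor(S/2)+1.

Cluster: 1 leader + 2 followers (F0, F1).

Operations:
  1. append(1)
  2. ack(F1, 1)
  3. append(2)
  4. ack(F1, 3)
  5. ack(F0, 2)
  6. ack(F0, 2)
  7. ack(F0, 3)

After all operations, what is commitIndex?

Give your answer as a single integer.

Op 1: append 1 -> log_len=1
Op 2: F1 acks idx 1 -> match: F0=0 F1=1; commitIndex=1
Op 3: append 2 -> log_len=3
Op 4: F1 acks idx 3 -> match: F0=0 F1=3; commitIndex=3
Op 5: F0 acks idx 2 -> match: F0=2 F1=3; commitIndex=3
Op 6: F0 acks idx 2 -> match: F0=2 F1=3; commitIndex=3
Op 7: F0 acks idx 3 -> match: F0=3 F1=3; commitIndex=3

Answer: 3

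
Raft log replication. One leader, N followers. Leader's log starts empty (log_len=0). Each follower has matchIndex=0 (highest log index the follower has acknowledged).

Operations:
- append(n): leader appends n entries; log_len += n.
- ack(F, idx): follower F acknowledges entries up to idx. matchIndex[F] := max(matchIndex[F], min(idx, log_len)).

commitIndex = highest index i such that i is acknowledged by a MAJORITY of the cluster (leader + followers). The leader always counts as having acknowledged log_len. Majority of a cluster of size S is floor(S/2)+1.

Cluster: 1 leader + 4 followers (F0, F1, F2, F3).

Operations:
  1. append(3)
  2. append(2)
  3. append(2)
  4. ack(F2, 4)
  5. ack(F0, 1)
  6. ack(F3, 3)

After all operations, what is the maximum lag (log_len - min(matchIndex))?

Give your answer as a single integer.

Op 1: append 3 -> log_len=3
Op 2: append 2 -> log_len=5
Op 3: append 2 -> log_len=7
Op 4: F2 acks idx 4 -> match: F0=0 F1=0 F2=4 F3=0; commitIndex=0
Op 5: F0 acks idx 1 -> match: F0=1 F1=0 F2=4 F3=0; commitIndex=1
Op 6: F3 acks idx 3 -> match: F0=1 F1=0 F2=4 F3=3; commitIndex=3

Answer: 7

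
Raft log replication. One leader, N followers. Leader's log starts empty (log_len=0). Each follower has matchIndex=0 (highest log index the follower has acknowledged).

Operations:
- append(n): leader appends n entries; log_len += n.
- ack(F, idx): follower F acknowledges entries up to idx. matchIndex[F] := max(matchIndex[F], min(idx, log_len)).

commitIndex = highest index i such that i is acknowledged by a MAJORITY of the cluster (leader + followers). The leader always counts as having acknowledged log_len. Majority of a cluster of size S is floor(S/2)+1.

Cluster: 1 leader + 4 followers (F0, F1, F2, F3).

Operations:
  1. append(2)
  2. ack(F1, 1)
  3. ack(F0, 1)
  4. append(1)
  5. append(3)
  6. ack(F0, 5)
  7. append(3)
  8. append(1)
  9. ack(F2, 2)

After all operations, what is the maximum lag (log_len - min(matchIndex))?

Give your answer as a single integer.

Answer: 10

Derivation:
Op 1: append 2 -> log_len=2
Op 2: F1 acks idx 1 -> match: F0=0 F1=1 F2=0 F3=0; commitIndex=0
Op 3: F0 acks idx 1 -> match: F0=1 F1=1 F2=0 F3=0; commitIndex=1
Op 4: append 1 -> log_len=3
Op 5: append 3 -> log_len=6
Op 6: F0 acks idx 5 -> match: F0=5 F1=1 F2=0 F3=0; commitIndex=1
Op 7: append 3 -> log_len=9
Op 8: append 1 -> log_len=10
Op 9: F2 acks idx 2 -> match: F0=5 F1=1 F2=2 F3=0; commitIndex=2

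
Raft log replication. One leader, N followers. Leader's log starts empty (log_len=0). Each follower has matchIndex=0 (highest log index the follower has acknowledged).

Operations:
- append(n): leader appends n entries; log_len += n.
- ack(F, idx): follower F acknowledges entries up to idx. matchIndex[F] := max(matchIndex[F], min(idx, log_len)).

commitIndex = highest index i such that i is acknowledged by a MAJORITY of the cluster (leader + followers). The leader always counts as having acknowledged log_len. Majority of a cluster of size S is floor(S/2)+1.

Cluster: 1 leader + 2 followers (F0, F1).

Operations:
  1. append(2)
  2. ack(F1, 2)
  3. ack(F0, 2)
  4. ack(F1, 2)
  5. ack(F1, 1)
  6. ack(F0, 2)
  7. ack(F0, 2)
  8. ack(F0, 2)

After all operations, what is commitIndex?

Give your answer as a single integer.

Answer: 2

Derivation:
Op 1: append 2 -> log_len=2
Op 2: F1 acks idx 2 -> match: F0=0 F1=2; commitIndex=2
Op 3: F0 acks idx 2 -> match: F0=2 F1=2; commitIndex=2
Op 4: F1 acks idx 2 -> match: F0=2 F1=2; commitIndex=2
Op 5: F1 acks idx 1 -> match: F0=2 F1=2; commitIndex=2
Op 6: F0 acks idx 2 -> match: F0=2 F1=2; commitIndex=2
Op 7: F0 acks idx 2 -> match: F0=2 F1=2; commitIndex=2
Op 8: F0 acks idx 2 -> match: F0=2 F1=2; commitIndex=2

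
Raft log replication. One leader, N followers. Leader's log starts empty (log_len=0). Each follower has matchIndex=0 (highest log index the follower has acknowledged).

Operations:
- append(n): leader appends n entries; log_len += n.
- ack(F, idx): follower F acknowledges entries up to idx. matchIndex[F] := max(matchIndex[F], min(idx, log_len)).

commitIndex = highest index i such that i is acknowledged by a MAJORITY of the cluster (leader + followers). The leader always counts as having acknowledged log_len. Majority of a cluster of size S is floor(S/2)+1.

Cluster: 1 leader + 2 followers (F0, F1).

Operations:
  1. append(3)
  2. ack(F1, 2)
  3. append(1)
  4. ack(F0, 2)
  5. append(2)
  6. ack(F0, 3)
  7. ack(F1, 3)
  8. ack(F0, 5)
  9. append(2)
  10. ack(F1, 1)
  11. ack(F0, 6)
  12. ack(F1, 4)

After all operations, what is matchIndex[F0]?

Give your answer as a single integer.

Answer: 6

Derivation:
Op 1: append 3 -> log_len=3
Op 2: F1 acks idx 2 -> match: F0=0 F1=2; commitIndex=2
Op 3: append 1 -> log_len=4
Op 4: F0 acks idx 2 -> match: F0=2 F1=2; commitIndex=2
Op 5: append 2 -> log_len=6
Op 6: F0 acks idx 3 -> match: F0=3 F1=2; commitIndex=3
Op 7: F1 acks idx 3 -> match: F0=3 F1=3; commitIndex=3
Op 8: F0 acks idx 5 -> match: F0=5 F1=3; commitIndex=5
Op 9: append 2 -> log_len=8
Op 10: F1 acks idx 1 -> match: F0=5 F1=3; commitIndex=5
Op 11: F0 acks idx 6 -> match: F0=6 F1=3; commitIndex=6
Op 12: F1 acks idx 4 -> match: F0=6 F1=4; commitIndex=6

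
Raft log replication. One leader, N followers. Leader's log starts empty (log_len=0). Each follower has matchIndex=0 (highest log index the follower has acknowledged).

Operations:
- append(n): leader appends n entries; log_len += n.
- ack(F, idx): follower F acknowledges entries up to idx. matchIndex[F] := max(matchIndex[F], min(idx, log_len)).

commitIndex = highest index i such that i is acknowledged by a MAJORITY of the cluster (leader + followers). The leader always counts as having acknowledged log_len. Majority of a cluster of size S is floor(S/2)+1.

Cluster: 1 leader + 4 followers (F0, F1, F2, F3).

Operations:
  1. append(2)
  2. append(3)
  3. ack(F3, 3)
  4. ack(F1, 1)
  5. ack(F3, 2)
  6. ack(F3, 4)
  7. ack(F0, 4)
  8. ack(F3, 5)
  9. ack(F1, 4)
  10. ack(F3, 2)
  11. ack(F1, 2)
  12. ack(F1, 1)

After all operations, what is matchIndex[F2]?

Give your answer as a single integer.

Answer: 0

Derivation:
Op 1: append 2 -> log_len=2
Op 2: append 3 -> log_len=5
Op 3: F3 acks idx 3 -> match: F0=0 F1=0 F2=0 F3=3; commitIndex=0
Op 4: F1 acks idx 1 -> match: F0=0 F1=1 F2=0 F3=3; commitIndex=1
Op 5: F3 acks idx 2 -> match: F0=0 F1=1 F2=0 F3=3; commitIndex=1
Op 6: F3 acks idx 4 -> match: F0=0 F1=1 F2=0 F3=4; commitIndex=1
Op 7: F0 acks idx 4 -> match: F0=4 F1=1 F2=0 F3=4; commitIndex=4
Op 8: F3 acks idx 5 -> match: F0=4 F1=1 F2=0 F3=5; commitIndex=4
Op 9: F1 acks idx 4 -> match: F0=4 F1=4 F2=0 F3=5; commitIndex=4
Op 10: F3 acks idx 2 -> match: F0=4 F1=4 F2=0 F3=5; commitIndex=4
Op 11: F1 acks idx 2 -> match: F0=4 F1=4 F2=0 F3=5; commitIndex=4
Op 12: F1 acks idx 1 -> match: F0=4 F1=4 F2=0 F3=5; commitIndex=4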